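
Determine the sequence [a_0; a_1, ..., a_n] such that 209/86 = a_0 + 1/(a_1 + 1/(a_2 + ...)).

Run the Euclidean algorithm on 209 and 86; the successive quotients are the partial quotients a_0, a_1, ... (each step inverts the fractional part left over by the previous one):
  209 = 2*86 + 37, so a_0 = 2.
  86 = 2*37 + 12, so a_1 = 2.
  37 = 3*12 + 1, so a_2 = 3.
  12 = 12*1 + 0, so a_3 = 12.
The remainder reaches 0 after 4 divisions, so the expansion has 4 partial quotients, read off in order.

[2; 2, 3, 12]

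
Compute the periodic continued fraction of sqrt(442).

Write x_i = (sqrt(442) + m_i)/d_i with (m_0, d_0) = (0, 1). a_0 = floor(sqrt(442)) = 21, since 21^2 = 441 <= 442 < 484 = 22^2.
Iterate m_{i+1} = d_i*a_i - m_i, d_{i+1} = (442 - m_{i+1}^2)/d_i, a_{i+1} = floor((a_0 + m_{i+1})/d_{i+1}):
  m_1 = 1*21 - 0 = 21, d_1 = (442 - 21^2)/1 = 1/1 = 1, a_1 = floor((21 + 21)/1) = 42.
  m_2 = 1*42 - 21 = 21, d_2 = (442 - 21^2)/1 = 1/1 = 1: (m_2, d_2) = (m_1, d_1) = (21, 1), so from here the quotient a_1 repeats; the period length is 1.
Hence the expansion of sqrt(442) is a_0 = 21 followed by the repeating block 42 (period 1).

[21; (42)]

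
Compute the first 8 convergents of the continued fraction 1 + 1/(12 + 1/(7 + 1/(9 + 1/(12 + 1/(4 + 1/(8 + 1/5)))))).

Using the convergent recurrence p_i = a_i*p_{i-1} + p_{i-2}, q_i = a_i*q_{i-1} + q_{i-2} with p_{-2}=0, p_{-1}=1, q_{-2}=1, q_{-1}=0:
  i=0: a_0=1, p_0 = 1*1 + 0 = 1, q_0 = 1*0 + 1 = 1.
  i=1: a_1=12, p_1 = 12*1 + 1 = 13, q_1 = 12*1 + 0 = 12.
  i=2: a_2=7, p_2 = 7*13 + 1 = 92, q_2 = 7*12 + 1 = 85.
  i=3: a_3=9, p_3 = 9*92 + 13 = 841, q_3 = 9*85 + 12 = 777.
  i=4: a_4=12, p_4 = 12*841 + 92 = 10184, q_4 = 12*777 + 85 = 9409.
  i=5: a_5=4, p_5 = 4*10184 + 841 = 41577, q_5 = 4*9409 + 777 = 38413.
  i=6: a_6=8, p_6 = 8*41577 + 10184 = 342800, q_6 = 8*38413 + 9409 = 316713.
  i=7: a_7=5, p_7 = 5*342800 + 41577 = 1755577, q_7 = 5*316713 + 38413 = 1621978.

1/1, 13/12, 92/85, 841/777, 10184/9409, 41577/38413, 342800/316713, 1755577/1621978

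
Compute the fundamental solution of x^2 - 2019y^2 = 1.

First expand sqrt(2019) as a continued fraction. With x_i = (sqrt(2019) + m_i)/d_i and (m_0, d_0) = (0, 1): a_0 = floor(sqrt(2019)) = 44, since 44^2 = 1936 <= 2019 < 2025 = 45^2.
Iterate m_{i+1} = d_i*a_i - m_i, d_{i+1} = (2019 - m_{i+1}^2)/d_i, a_{i+1} = floor((a_0 + m_{i+1})/d_{i+1}):
  m_1 = 1*44 - 0 = 44, d_1 = (2019 - 44^2)/1 = 83/1 = 83, a_1 = floor((44 + 44)/83) = 1.
  m_2 = 83*1 - 44 = 39, d_2 = (2019 - 39^2)/83 = 498/83 = 6, a_2 = floor((44 + 39)/6) = 13.
  m_3 = 6*13 - 39 = 39, d_3 = (2019 - 39^2)/6 = 498/6 = 83, a_3 = floor((44 + 39)/83) = 1.
  m_4 = 83*1 - 39 = 44, d_4 = (2019 - 44^2)/83 = 83/83 = 1, a_4 = floor((44 + 44)/1) = 88.
  m_5 = 1*88 - 44 = 44, d_5 = (2019 - 44^2)/1 = 83/1 = 83: (m_5, d_5) = (m_1, d_1) = (44, 83), so from here the quotients repeat a_1, ..., a_4; the period length is 4.
So sqrt(2019) = [44; (1, 13, 1, 88)] with period length k = 4.
k is even, so the fundamental solution of x^2 - 2019y^2 = 1 is (p_{k-1}, q_{k-1}) = (p_3, q_3); compute convergents through index 3.
Convergents (p_i = a_i*p_{i-1} + p_{i-2}, q_i = a_i*q_{i-1} + q_{i-2} with p_{-2}=0, p_{-1}=1, q_{-2}=1, q_{-1}=0):
  i=0: a_0=44, p_0 = 44*1 + 0 = 44, q_0 = 44*0 + 1 = 1.
  i=1: a_1=1, p_1 = 1*44 + 1 = 45, q_1 = 1*1 + 0 = 1.
  i=2: a_2=13, p_2 = 13*45 + 44 = 629, q_2 = 13*1 + 1 = 14.
  i=3: a_3=1, p_3 = 1*629 + 45 = 674, q_3 = 1*14 + 1 = 15.
Check: 674^2 - 2019*15^2 = 454276 - 454275 = 1, so (x, y) = (674, 15) solves the equation, and by the theorem it is the least positive solution.

(x, y) = (674, 15)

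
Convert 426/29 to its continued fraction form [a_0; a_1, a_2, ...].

Run the Euclidean algorithm on 426 and 29; the successive quotients are the partial quotients a_0, a_1, ... (each step inverts the fractional part left over by the previous one):
  426 = 14*29 + 20, so a_0 = 14.
  29 = 1*20 + 9, so a_1 = 1.
  20 = 2*9 + 2, so a_2 = 2.
  9 = 4*2 + 1, so a_3 = 4.
  2 = 2*1 + 0, so a_4 = 2.
The remainder reaches 0 after 5 divisions, so the expansion has 5 partial quotients, read off in order.

[14; 1, 2, 4, 2]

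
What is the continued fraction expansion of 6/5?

[1; 5]

Run the Euclidean algorithm on 6 and 5; the successive quotients are the partial quotients a_0, a_1, ... (each step inverts the fractional part left over by the previous one):
  6 = 1*5 + 1, so a_0 = 1.
  5 = 5*1 + 0, so a_1 = 5.
The remainder reaches 0 after 2 divisions, so the expansion has 2 partial quotients, read off in order.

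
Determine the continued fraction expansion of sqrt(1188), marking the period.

[34; (2, 7, 6, 7, 2, 68)]

Write x_i = (sqrt(1188) + m_i)/d_i with (m_0, d_0) = (0, 1). a_0 = floor(sqrt(1188)) = 34, since 34^2 = 1156 <= 1188 < 1225 = 35^2.
Iterate m_{i+1} = d_i*a_i - m_i, d_{i+1} = (1188 - m_{i+1}^2)/d_i, a_{i+1} = floor((a_0 + m_{i+1})/d_{i+1}):
  m_1 = 1*34 - 0 = 34, d_1 = (1188 - 34^2)/1 = 32/1 = 32, a_1 = floor((34 + 34)/32) = 2.
  m_2 = 32*2 - 34 = 30, d_2 = (1188 - 30^2)/32 = 288/32 = 9, a_2 = floor((34 + 30)/9) = 7.
  m_3 = 9*7 - 30 = 33, d_3 = (1188 - 33^2)/9 = 99/9 = 11, a_3 = floor((34 + 33)/11) = 6.
  m_4 = 11*6 - 33 = 33, d_4 = (1188 - 33^2)/11 = 99/11 = 9, a_4 = floor((34 + 33)/9) = 7.
  m_5 = 9*7 - 33 = 30, d_5 = (1188 - 30^2)/9 = 288/9 = 32, a_5 = floor((34 + 30)/32) = 2.
  m_6 = 32*2 - 30 = 34, d_6 = (1188 - 34^2)/32 = 32/32 = 1, a_6 = floor((34 + 34)/1) = 68.
  m_7 = 1*68 - 34 = 34, d_7 = (1188 - 34^2)/1 = 32/1 = 32: (m_7, d_7) = (m_1, d_1) = (34, 32), so from here the quotients repeat a_1, ..., a_6; the period length is 6.
Hence the expansion of sqrt(1188) is a_0 = 34 followed by the repeating block 2, 7, 6, 7, 2, 68 (period 6).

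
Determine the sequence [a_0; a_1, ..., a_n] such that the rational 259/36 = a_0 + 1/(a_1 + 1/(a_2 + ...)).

[7; 5, 7]

Run the Euclidean algorithm on 259 and 36; the successive quotients are the partial quotients a_0, a_1, ... (each step inverts the fractional part left over by the previous one):
  259 = 7*36 + 7, so a_0 = 7.
  36 = 5*7 + 1, so a_1 = 5.
  7 = 7*1 + 0, so a_2 = 7.
The remainder reaches 0 after 3 divisions, so the expansion has 3 partial quotients, read off in order.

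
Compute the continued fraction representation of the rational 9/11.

[0; 1, 4, 2]

Run the Euclidean algorithm on 9 and 11; the successive quotients are the partial quotients a_0, a_1, ... (each step inverts the fractional part left over by the previous one):
  9 = 0*11 + 9, so a_0 = 0.
  11 = 1*9 + 2, so a_1 = 1.
  9 = 4*2 + 1, so a_2 = 4.
  2 = 2*1 + 0, so a_3 = 2.
The remainder reaches 0 after 4 divisions, so the expansion has 4 partial quotients, read off in order.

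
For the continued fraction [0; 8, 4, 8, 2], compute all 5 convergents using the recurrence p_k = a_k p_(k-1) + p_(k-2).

0/1, 1/8, 4/33, 33/272, 70/577

Using the convergent recurrence p_i = a_i*p_{i-1} + p_{i-2}, q_i = a_i*q_{i-1} + q_{i-2} with p_{-2}=0, p_{-1}=1, q_{-2}=1, q_{-1}=0:
  i=0: a_0=0, p_0 = 0*1 + 0 = 0, q_0 = 0*0 + 1 = 1.
  i=1: a_1=8, p_1 = 8*0 + 1 = 1, q_1 = 8*1 + 0 = 8.
  i=2: a_2=4, p_2 = 4*1 + 0 = 4, q_2 = 4*8 + 1 = 33.
  i=3: a_3=8, p_3 = 8*4 + 1 = 33, q_3 = 8*33 + 8 = 272.
  i=4: a_4=2, p_4 = 2*33 + 4 = 70, q_4 = 2*272 + 33 = 577.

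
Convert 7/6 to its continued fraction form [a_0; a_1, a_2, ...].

[1; 6]

Run the Euclidean algorithm on 7 and 6; the successive quotients are the partial quotients a_0, a_1, ... (each step inverts the fractional part left over by the previous one):
  7 = 1*6 + 1, so a_0 = 1.
  6 = 6*1 + 0, so a_1 = 6.
The remainder reaches 0 after 2 divisions, so the expansion has 2 partial quotients, read off in order.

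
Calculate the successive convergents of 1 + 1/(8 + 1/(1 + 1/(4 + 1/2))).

Using the convergent recurrence p_i = a_i*p_{i-1} + p_{i-2}, q_i = a_i*q_{i-1} + q_{i-2} with p_{-2}=0, p_{-1}=1, q_{-2}=1, q_{-1}=0:
  i=0: a_0=1, p_0 = 1*1 + 0 = 1, q_0 = 1*0 + 1 = 1.
  i=1: a_1=8, p_1 = 8*1 + 1 = 9, q_1 = 8*1 + 0 = 8.
  i=2: a_2=1, p_2 = 1*9 + 1 = 10, q_2 = 1*8 + 1 = 9.
  i=3: a_3=4, p_3 = 4*10 + 9 = 49, q_3 = 4*9 + 8 = 44.
  i=4: a_4=2, p_4 = 2*49 + 10 = 108, q_4 = 2*44 + 9 = 97.

1/1, 9/8, 10/9, 49/44, 108/97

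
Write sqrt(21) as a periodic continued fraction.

Write x_i = (sqrt(21) + m_i)/d_i with (m_0, d_0) = (0, 1). a_0 = floor(sqrt(21)) = 4, since 4^2 = 16 <= 21 < 25 = 5^2.
Iterate m_{i+1} = d_i*a_i - m_i, d_{i+1} = (21 - m_{i+1}^2)/d_i, a_{i+1} = floor((a_0 + m_{i+1})/d_{i+1}):
  m_1 = 1*4 - 0 = 4, d_1 = (21 - 4^2)/1 = 5/1 = 5, a_1 = floor((4 + 4)/5) = 1.
  m_2 = 5*1 - 4 = 1, d_2 = (21 - 1^2)/5 = 20/5 = 4, a_2 = floor((4 + 1)/4) = 1.
  m_3 = 4*1 - 1 = 3, d_3 = (21 - 3^2)/4 = 12/4 = 3, a_3 = floor((4 + 3)/3) = 2.
  m_4 = 3*2 - 3 = 3, d_4 = (21 - 3^2)/3 = 12/3 = 4, a_4 = floor((4 + 3)/4) = 1.
  m_5 = 4*1 - 3 = 1, d_5 = (21 - 1^2)/4 = 20/4 = 5, a_5 = floor((4 + 1)/5) = 1.
  m_6 = 5*1 - 1 = 4, d_6 = (21 - 4^2)/5 = 5/5 = 1, a_6 = floor((4 + 4)/1) = 8.
  m_7 = 1*8 - 4 = 4, d_7 = (21 - 4^2)/1 = 5/1 = 5: (m_7, d_7) = (m_1, d_1) = (4, 5), so from here the quotients repeat a_1, ..., a_6; the period length is 6.
Hence the expansion of sqrt(21) is a_0 = 4 followed by the repeating block 1, 1, 2, 1, 1, 8 (period 6).

[4; (1, 1, 2, 1, 1, 8)]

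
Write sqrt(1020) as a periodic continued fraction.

Write x_i = (sqrt(1020) + m_i)/d_i with (m_0, d_0) = (0, 1). a_0 = floor(sqrt(1020)) = 31, since 31^2 = 961 <= 1020 < 1024 = 32^2.
Iterate m_{i+1} = d_i*a_i - m_i, d_{i+1} = (1020 - m_{i+1}^2)/d_i, a_{i+1} = floor((a_0 + m_{i+1})/d_{i+1}):
  m_1 = 1*31 - 0 = 31, d_1 = (1020 - 31^2)/1 = 59/1 = 59, a_1 = floor((31 + 31)/59) = 1.
  m_2 = 59*1 - 31 = 28, d_2 = (1020 - 28^2)/59 = 236/59 = 4, a_2 = floor((31 + 28)/4) = 14.
  m_3 = 4*14 - 28 = 28, d_3 = (1020 - 28^2)/4 = 236/4 = 59, a_3 = floor((31 + 28)/59) = 1.
  m_4 = 59*1 - 28 = 31, d_4 = (1020 - 31^2)/59 = 59/59 = 1, a_4 = floor((31 + 31)/1) = 62.
  m_5 = 1*62 - 31 = 31, d_5 = (1020 - 31^2)/1 = 59/1 = 59: (m_5, d_5) = (m_1, d_1) = (31, 59), so from here the quotients repeat a_1, ..., a_4; the period length is 4.
Hence the expansion of sqrt(1020) is a_0 = 31 followed by the repeating block 1, 14, 1, 62 (period 4).

[31; (1, 14, 1, 62)]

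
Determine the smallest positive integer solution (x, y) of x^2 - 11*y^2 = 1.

(x, y) = (10, 3)

First expand sqrt(11) as a continued fraction. With x_i = (sqrt(11) + m_i)/d_i and (m_0, d_0) = (0, 1): a_0 = floor(sqrt(11)) = 3, since 3^2 = 9 <= 11 < 16 = 4^2.
Iterate m_{i+1} = d_i*a_i - m_i, d_{i+1} = (11 - m_{i+1}^2)/d_i, a_{i+1} = floor((a_0 + m_{i+1})/d_{i+1}):
  m_1 = 1*3 - 0 = 3, d_1 = (11 - 3^2)/1 = 2/1 = 2, a_1 = floor((3 + 3)/2) = 3.
  m_2 = 2*3 - 3 = 3, d_2 = (11 - 3^2)/2 = 2/2 = 1, a_2 = floor((3 + 3)/1) = 6.
  m_3 = 1*6 - 3 = 3, d_3 = (11 - 3^2)/1 = 2/1 = 2: (m_3, d_3) = (m_1, d_1) = (3, 2), so from here the quotients repeat a_1, a_2; the period length is 2.
So sqrt(11) = [3; (3, 6)] with period length k = 2.
k is even, so the fundamental solution of x^2 - 11y^2 = 1 is (p_{k-1}, q_{k-1}) = (p_1, q_1); compute convergents through index 1.
Convergents (p_i = a_i*p_{i-1} + p_{i-2}, q_i = a_i*q_{i-1} + q_{i-2} with p_{-2}=0, p_{-1}=1, q_{-2}=1, q_{-1}=0):
  i=0: a_0=3, p_0 = 3*1 + 0 = 3, q_0 = 3*0 + 1 = 1.
  i=1: a_1=3, p_1 = 3*3 + 1 = 10, q_1 = 3*1 + 0 = 3.
Check: 10^2 - 11*3^2 = 100 - 99 = 1, so (x, y) = (10, 3) solves the equation, and by the theorem it is the least positive solution.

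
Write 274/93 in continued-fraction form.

[2; 1, 17, 1, 1, 2]

Run the Euclidean algorithm on 274 and 93; the successive quotients are the partial quotients a_0, a_1, ... (each step inverts the fractional part left over by the previous one):
  274 = 2*93 + 88, so a_0 = 2.
  93 = 1*88 + 5, so a_1 = 1.
  88 = 17*5 + 3, so a_2 = 17.
  5 = 1*3 + 2, so a_3 = 1.
  3 = 1*2 + 1, so a_4 = 1.
  2 = 2*1 + 0, so a_5 = 2.
The remainder reaches 0 after 6 divisions, so the expansion has 6 partial quotients, read off in order.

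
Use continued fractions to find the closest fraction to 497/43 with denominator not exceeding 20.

Expand x = 497/43 as a continued fraction with the Euclidean algorithm:
  497 = 11*43 + 24, so a_0 = 11.
  43 = 1*24 + 19, so a_1 = 1.
  24 = 1*19 + 5, so a_2 = 1.
  19 = 3*5 + 4, so a_3 = 3.
  5 = 1*4 + 1, so a_4 = 1.
  4 = 4*1 + 0, so a_5 = 4.
so x = [11; 1, 1, 3, 1, 4].
Convergents (p_i = a_i*p_{i-1} + p_{i-2}, q_i = a_i*q_{i-1} + q_{i-2} with p_{-2}=0, p_{-1}=1, q_{-2}=1, q_{-1}=0), until the denominator exceeds 20:
  i=0: a_0=11, p_0 = 11*1 + 0 = 11, q_0 = 11*0 + 1 = 1.
  i=1: a_1=1, p_1 = 1*11 + 1 = 12, q_1 = 1*1 + 0 = 1.
  i=2: a_2=1, p_2 = 1*12 + 11 = 23, q_2 = 1*1 + 1 = 2.
  i=3: a_3=3, p_3 = 3*23 + 12 = 81, q_3 = 3*2 + 1 = 7.
  i=4: a_4=1, p_4 = 1*81 + 23 = 104, q_4 = 1*7 + 2 = 9.
  i=5: a_5=4, p_5 = 4*104 + 81 = 497, q_5 = 4*9 + 7 = 43.
q_5 = 43 > 20, so the last convergent with denominator <= 20 is p_4/q_4 = 104/9.
The closest fraction with denominator <= 20 is either p_4/q_4 or the intermediate fraction (k*p_4 + p_3)/(k*q_4 + q_3) with the largest k >= 1 whose denominator stays <= 20; these approach x as k grows, and every other convergent or intermediate fraction in range is farther away.
Largest k: floor((20 - q_3)/q_4) = floor((20 - 7)/9) = 1.
That gives (1*104 + 81)/(1*9 + 7) = 185/16.
Compare the errors: |x - 104/9| = |497*9 - 104*43|/(43*9) = 1/387, and |x - 185/16| = |497*16 - 185*43|/(43*16) = 3/688.
Cross-multiplying, 1*688 = 688 < 1161 = 3*387, so 1/387 is smaller: the convergent 104/9 is closer to x than 185/16.

104/9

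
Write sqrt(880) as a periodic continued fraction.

[29; (1, 1, 1, 58)]

Write x_i = (sqrt(880) + m_i)/d_i with (m_0, d_0) = (0, 1). a_0 = floor(sqrt(880)) = 29, since 29^2 = 841 <= 880 < 900 = 30^2.
Iterate m_{i+1} = d_i*a_i - m_i, d_{i+1} = (880 - m_{i+1}^2)/d_i, a_{i+1} = floor((a_0 + m_{i+1})/d_{i+1}):
  m_1 = 1*29 - 0 = 29, d_1 = (880 - 29^2)/1 = 39/1 = 39, a_1 = floor((29 + 29)/39) = 1.
  m_2 = 39*1 - 29 = 10, d_2 = (880 - 10^2)/39 = 780/39 = 20, a_2 = floor((29 + 10)/20) = 1.
  m_3 = 20*1 - 10 = 10, d_3 = (880 - 10^2)/20 = 780/20 = 39, a_3 = floor((29 + 10)/39) = 1.
  m_4 = 39*1 - 10 = 29, d_4 = (880 - 29^2)/39 = 39/39 = 1, a_4 = floor((29 + 29)/1) = 58.
  m_5 = 1*58 - 29 = 29, d_5 = (880 - 29^2)/1 = 39/1 = 39: (m_5, d_5) = (m_1, d_1) = (29, 39), so from here the quotients repeat a_1, ..., a_4; the period length is 4.
Hence the expansion of sqrt(880) is a_0 = 29 followed by the repeating block 1, 1, 1, 58 (period 4).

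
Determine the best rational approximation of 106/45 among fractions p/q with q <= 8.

19/8

Expand x = 106/45 as a continued fraction with the Euclidean algorithm:
  106 = 2*45 + 16, so a_0 = 2.
  45 = 2*16 + 13, so a_1 = 2.
  16 = 1*13 + 3, so a_2 = 1.
  13 = 4*3 + 1, so a_3 = 4.
  3 = 3*1 + 0, so a_4 = 3.
so x = [2; 2, 1, 4, 3].
Convergents (p_i = a_i*p_{i-1} + p_{i-2}, q_i = a_i*q_{i-1} + q_{i-2} with p_{-2}=0, p_{-1}=1, q_{-2}=1, q_{-1}=0), until the denominator exceeds 8:
  i=0: a_0=2, p_0 = 2*1 + 0 = 2, q_0 = 2*0 + 1 = 1.
  i=1: a_1=2, p_1 = 2*2 + 1 = 5, q_1 = 2*1 + 0 = 2.
  i=2: a_2=1, p_2 = 1*5 + 2 = 7, q_2 = 1*2 + 1 = 3.
  i=3: a_3=4, p_3 = 4*7 + 5 = 33, q_3 = 4*3 + 2 = 14.
q_3 = 14 > 8, so the last convergent with denominator <= 8 is p_2/q_2 = 7/3.
The closest fraction with denominator <= 8 is either p_2/q_2 or the intermediate fraction (k*p_2 + p_1)/(k*q_2 + q_1) with the largest k >= 1 whose denominator stays <= 8; these approach x as k grows, and every other convergent or intermediate fraction in range is farther away.
Largest k: floor((8 - q_1)/q_2) = floor((8 - 2)/3) = 2.
That gives (2*7 + 5)/(2*3 + 2) = 19/8.
Compare the errors: |x - 7/3| = |106*3 - 7*45|/(45*3) = 3/135, and |x - 19/8| = |106*8 - 19*45|/(45*8) = 7/360.
Cross-multiplying, 7*135 = 945 < 1080 = 3*360, so 7/360 is smaller: the intermediate fraction 19/8 is closer to x than 7/3.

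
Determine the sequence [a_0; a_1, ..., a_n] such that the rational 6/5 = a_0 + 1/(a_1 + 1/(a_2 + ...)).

[1; 5]

Run the Euclidean algorithm on 6 and 5; the successive quotients are the partial quotients a_0, a_1, ... (each step inverts the fractional part left over by the previous one):
  6 = 1*5 + 1, so a_0 = 1.
  5 = 5*1 + 0, so a_1 = 5.
The remainder reaches 0 after 2 divisions, so the expansion has 2 partial quotients, read off in order.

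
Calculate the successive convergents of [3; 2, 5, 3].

3/1, 7/2, 38/11, 121/35

Using the convergent recurrence p_i = a_i*p_{i-1} + p_{i-2}, q_i = a_i*q_{i-1} + q_{i-2} with p_{-2}=0, p_{-1}=1, q_{-2}=1, q_{-1}=0:
  i=0: a_0=3, p_0 = 3*1 + 0 = 3, q_0 = 3*0 + 1 = 1.
  i=1: a_1=2, p_1 = 2*3 + 1 = 7, q_1 = 2*1 + 0 = 2.
  i=2: a_2=5, p_2 = 5*7 + 3 = 38, q_2 = 5*2 + 1 = 11.
  i=3: a_3=3, p_3 = 3*38 + 7 = 121, q_3 = 3*11 + 2 = 35.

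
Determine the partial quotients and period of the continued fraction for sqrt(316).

Write x_i = (sqrt(316) + m_i)/d_i with (m_0, d_0) = (0, 1). a_0 = floor(sqrt(316)) = 17, since 17^2 = 289 <= 316 < 324 = 18^2.
Iterate m_{i+1} = d_i*a_i - m_i, d_{i+1} = (316 - m_{i+1}^2)/d_i, a_{i+1} = floor((a_0 + m_{i+1})/d_{i+1}):
  m_1 = 1*17 - 0 = 17, d_1 = (316 - 17^2)/1 = 27/1 = 27, a_1 = floor((17 + 17)/27) = 1.
  m_2 = 27*1 - 17 = 10, d_2 = (316 - 10^2)/27 = 216/27 = 8, a_2 = floor((17 + 10)/8) = 3.
  m_3 = 8*3 - 10 = 14, d_3 = (316 - 14^2)/8 = 120/8 = 15, a_3 = floor((17 + 14)/15) = 2.
  m_4 = 15*2 - 14 = 16, d_4 = (316 - 16^2)/15 = 60/15 = 4, a_4 = floor((17 + 16)/4) = 8.
  m_5 = 4*8 - 16 = 16, d_5 = (316 - 16^2)/4 = 60/4 = 15, a_5 = floor((17 + 16)/15) = 2.
  m_6 = 15*2 - 16 = 14, d_6 = (316 - 14^2)/15 = 120/15 = 8, a_6 = floor((17 + 14)/8) = 3.
  m_7 = 8*3 - 14 = 10, d_7 = (316 - 10^2)/8 = 216/8 = 27, a_7 = floor((17 + 10)/27) = 1.
  m_8 = 27*1 - 10 = 17, d_8 = (316 - 17^2)/27 = 27/27 = 1, a_8 = floor((17 + 17)/1) = 34.
  m_9 = 1*34 - 17 = 17, d_9 = (316 - 17^2)/1 = 27/1 = 27: (m_9, d_9) = (m_1, d_1) = (17, 27), so from here the quotients repeat a_1, ..., a_8; the period length is 8.
Hence the expansion of sqrt(316) is a_0 = 17 followed by the repeating block 1, 3, 2, 8, 2, 3, 1, 34 (period 8).

[17; (1, 3, 2, 8, 2, 3, 1, 34)]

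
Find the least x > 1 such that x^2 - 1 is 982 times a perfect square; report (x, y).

First expand sqrt(982) as a continued fraction. With x_i = (sqrt(982) + m_i)/d_i and (m_0, d_0) = (0, 1): a_0 = floor(sqrt(982)) = 31, since 31^2 = 961 <= 982 < 1024 = 32^2.
Iterate m_{i+1} = d_i*a_i - m_i, d_{i+1} = (982 - m_{i+1}^2)/d_i, a_{i+1} = floor((a_0 + m_{i+1})/d_{i+1}):
  m_1 = 1*31 - 0 = 31, d_1 = (982 - 31^2)/1 = 21/1 = 21, a_1 = floor((31 + 31)/21) = 2.
  m_2 = 21*2 - 31 = 11, d_2 = (982 - 11^2)/21 = 861/21 = 41, a_2 = floor((31 + 11)/41) = 1.
  m_3 = 41*1 - 11 = 30, d_3 = (982 - 30^2)/41 = 82/41 = 2, a_3 = floor((31 + 30)/2) = 30.
  m_4 = 2*30 - 30 = 30, d_4 = (982 - 30^2)/2 = 82/2 = 41, a_4 = floor((31 + 30)/41) = 1.
  m_5 = 41*1 - 30 = 11, d_5 = (982 - 11^2)/41 = 861/41 = 21, a_5 = floor((31 + 11)/21) = 2.
  m_6 = 21*2 - 11 = 31, d_6 = (982 - 31^2)/21 = 21/21 = 1, a_6 = floor((31 + 31)/1) = 62.
  m_7 = 1*62 - 31 = 31, d_7 = (982 - 31^2)/1 = 21/1 = 21: (m_7, d_7) = (m_1, d_1) = (31, 21), so from here the quotients repeat a_1, ..., a_6; the period length is 6.
So sqrt(982) = [31; (2, 1, 30, 1, 2, 62)] with period length k = 6.
k is even, so the fundamental solution of x^2 - 982y^2 = 1 is (p_{k-1}, q_{k-1}) = (p_5, q_5); compute convergents through index 5.
Convergents (p_i = a_i*p_{i-1} + p_{i-2}, q_i = a_i*q_{i-1} + q_{i-2} with p_{-2}=0, p_{-1}=1, q_{-2}=1, q_{-1}=0):
  i=0: a_0=31, p_0 = 31*1 + 0 = 31, q_0 = 31*0 + 1 = 1.
  i=1: a_1=2, p_1 = 2*31 + 1 = 63, q_1 = 2*1 + 0 = 2.
  i=2: a_2=1, p_2 = 1*63 + 31 = 94, q_2 = 1*2 + 1 = 3.
  i=3: a_3=30, p_3 = 30*94 + 63 = 2883, q_3 = 30*3 + 2 = 92.
  i=4: a_4=1, p_4 = 1*2883 + 94 = 2977, q_4 = 1*92 + 3 = 95.
  i=5: a_5=2, p_5 = 2*2977 + 2883 = 8837, q_5 = 2*95 + 92 = 282.
Check: 8837^2 - 982*282^2 = 78092569 - 78092568 = 1, so (x, y) = (8837, 282) solves the equation, and by the theorem it is the least positive solution.

(x, y) = (8837, 282)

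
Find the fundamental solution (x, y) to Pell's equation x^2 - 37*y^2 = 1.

First expand sqrt(37) as a continued fraction. With x_i = (sqrt(37) + m_i)/d_i and (m_0, d_0) = (0, 1): a_0 = floor(sqrt(37)) = 6, since 6^2 = 36 <= 37 < 49 = 7^2.
Iterate m_{i+1} = d_i*a_i - m_i, d_{i+1} = (37 - m_{i+1}^2)/d_i, a_{i+1} = floor((a_0 + m_{i+1})/d_{i+1}):
  m_1 = 1*6 - 0 = 6, d_1 = (37 - 6^2)/1 = 1/1 = 1, a_1 = floor((6 + 6)/1) = 12.
  m_2 = 1*12 - 6 = 6, d_2 = (37 - 6^2)/1 = 1/1 = 1: (m_2, d_2) = (m_1, d_1) = (6, 1), so from here the quotient a_1 repeats; the period length is 1.
So sqrt(37) = [6; (12)] with period length k = 1.
k is odd, so (p_{k-1}, q_{k-1}) only solves x^2 - 37y^2 = -1 and the fundamental solution of x^2 - 37y^2 = 1 is (p_{2k-1}, q_{2k-1}) = (p_1, q_1); compute convergents through index 1, running through the period twice.
Convergents (p_i = a_i*p_{i-1} + p_{i-2}, q_i = a_i*q_{i-1} + q_{i-2} with p_{-2}=0, p_{-1}=1, q_{-2}=1, q_{-1}=0):
  i=0: a_0=6, p_0 = 6*1 + 0 = 6, q_0 = 6*0 + 1 = 1.
  i=1: a_1=12, p_1 = 12*6 + 1 = 73, q_1 = 12*1 + 0 = 12.
Indeed p_0^2 - 37*q_0^2 = 36 - 37 = -1, not +1.
Check: 73^2 - 37*12^2 = 5329 - 5328 = 1, so (x, y) = (73, 12) solves the equation, and by the theorem it is the least positive solution.

(x, y) = (73, 12)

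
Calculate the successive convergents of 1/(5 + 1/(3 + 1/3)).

0/1, 1/5, 3/16, 10/53

Using the convergent recurrence p_i = a_i*p_{i-1} + p_{i-2}, q_i = a_i*q_{i-1} + q_{i-2} with p_{-2}=0, p_{-1}=1, q_{-2}=1, q_{-1}=0:
  i=0: a_0=0, p_0 = 0*1 + 0 = 0, q_0 = 0*0 + 1 = 1.
  i=1: a_1=5, p_1 = 5*0 + 1 = 1, q_1 = 5*1 + 0 = 5.
  i=2: a_2=3, p_2 = 3*1 + 0 = 3, q_2 = 3*5 + 1 = 16.
  i=3: a_3=3, p_3 = 3*3 + 1 = 10, q_3 = 3*16 + 5 = 53.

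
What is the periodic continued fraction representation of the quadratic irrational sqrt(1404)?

[37; (2, 7, 1, 4, 1, 7, 2, 74)]

Write x_i = (sqrt(1404) + m_i)/d_i with (m_0, d_0) = (0, 1). a_0 = floor(sqrt(1404)) = 37, since 37^2 = 1369 <= 1404 < 1444 = 38^2.
Iterate m_{i+1} = d_i*a_i - m_i, d_{i+1} = (1404 - m_{i+1}^2)/d_i, a_{i+1} = floor((a_0 + m_{i+1})/d_{i+1}):
  m_1 = 1*37 - 0 = 37, d_1 = (1404 - 37^2)/1 = 35/1 = 35, a_1 = floor((37 + 37)/35) = 2.
  m_2 = 35*2 - 37 = 33, d_2 = (1404 - 33^2)/35 = 315/35 = 9, a_2 = floor((37 + 33)/9) = 7.
  m_3 = 9*7 - 33 = 30, d_3 = (1404 - 30^2)/9 = 504/9 = 56, a_3 = floor((37 + 30)/56) = 1.
  m_4 = 56*1 - 30 = 26, d_4 = (1404 - 26^2)/56 = 728/56 = 13, a_4 = floor((37 + 26)/13) = 4.
  m_5 = 13*4 - 26 = 26, d_5 = (1404 - 26^2)/13 = 728/13 = 56, a_5 = floor((37 + 26)/56) = 1.
  m_6 = 56*1 - 26 = 30, d_6 = (1404 - 30^2)/56 = 504/56 = 9, a_6 = floor((37 + 30)/9) = 7.
  m_7 = 9*7 - 30 = 33, d_7 = (1404 - 33^2)/9 = 315/9 = 35, a_7 = floor((37 + 33)/35) = 2.
  m_8 = 35*2 - 33 = 37, d_8 = (1404 - 37^2)/35 = 35/35 = 1, a_8 = floor((37 + 37)/1) = 74.
  m_9 = 1*74 - 37 = 37, d_9 = (1404 - 37^2)/1 = 35/1 = 35: (m_9, d_9) = (m_1, d_1) = (37, 35), so from here the quotients repeat a_1, ..., a_8; the period length is 8.
Hence the expansion of sqrt(1404) is a_0 = 37 followed by the repeating block 2, 7, 1, 4, 1, 7, 2, 74 (period 8).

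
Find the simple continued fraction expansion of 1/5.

[0; 5]

Run the Euclidean algorithm on 1 and 5; the successive quotients are the partial quotients a_0, a_1, ... (each step inverts the fractional part left over by the previous one):
  1 = 0*5 + 1, so a_0 = 0.
  5 = 5*1 + 0, so a_1 = 5.
The remainder reaches 0 after 2 divisions, so the expansion has 2 partial quotients, read off in order.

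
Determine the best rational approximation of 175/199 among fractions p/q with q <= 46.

Expand x = 175/199 as a continued fraction with the Euclidean algorithm:
  175 = 0*199 + 175, so a_0 = 0.
  199 = 1*175 + 24, so a_1 = 1.
  175 = 7*24 + 7, so a_2 = 7.
  24 = 3*7 + 3, so a_3 = 3.
  7 = 2*3 + 1, so a_4 = 2.
  3 = 3*1 + 0, so a_5 = 3.
so x = [0; 1, 7, 3, 2, 3].
Convergents (p_i = a_i*p_{i-1} + p_{i-2}, q_i = a_i*q_{i-1} + q_{i-2} with p_{-2}=0, p_{-1}=1, q_{-2}=1, q_{-1}=0), until the denominator exceeds 46:
  i=0: a_0=0, p_0 = 0*1 + 0 = 0, q_0 = 0*0 + 1 = 1.
  i=1: a_1=1, p_1 = 1*0 + 1 = 1, q_1 = 1*1 + 0 = 1.
  i=2: a_2=7, p_2 = 7*1 + 0 = 7, q_2 = 7*1 + 1 = 8.
  i=3: a_3=3, p_3 = 3*7 + 1 = 22, q_3 = 3*8 + 1 = 25.
  i=4: a_4=2, p_4 = 2*22 + 7 = 51, q_4 = 2*25 + 8 = 58.
q_4 = 58 > 46, so the last convergent with denominator <= 46 is p_3/q_3 = 22/25.
The closest fraction with denominator <= 46 is either p_3/q_3 or the intermediate fraction (k*p_3 + p_2)/(k*q_3 + q_2) with the largest k >= 1 whose denominator stays <= 46; these approach x as k grows, and every other convergent or intermediate fraction in range is farther away.
Largest k: floor((46 - q_2)/q_3) = floor((46 - 8)/25) = 1.
That gives (1*22 + 7)/(1*25 + 8) = 29/33.
Compare the errors: |x - 22/25| = |175*25 - 22*199|/(199*25) = 3/4975, and |x - 29/33| = |175*33 - 29*199|/(199*33) = 4/6567.
Cross-multiplying, 3*6567 = 19701 < 19900 = 4*4975, so 3/4975 is smaller: the convergent 22/25 is closer to x than 29/33.

22/25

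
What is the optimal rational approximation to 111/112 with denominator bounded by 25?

1/1

Expand x = 111/112 as a continued fraction with the Euclidean algorithm:
  111 = 0*112 + 111, so a_0 = 0.
  112 = 1*111 + 1, so a_1 = 1.
  111 = 111*1 + 0, so a_2 = 111.
so x = [0; 1, 111].
Convergents (p_i = a_i*p_{i-1} + p_{i-2}, q_i = a_i*q_{i-1} + q_{i-2} with p_{-2}=0, p_{-1}=1, q_{-2}=1, q_{-1}=0), until the denominator exceeds 25:
  i=0: a_0=0, p_0 = 0*1 + 0 = 0, q_0 = 0*0 + 1 = 1.
  i=1: a_1=1, p_1 = 1*0 + 1 = 1, q_1 = 1*1 + 0 = 1.
  i=2: a_2=111, p_2 = 111*1 + 0 = 111, q_2 = 111*1 + 1 = 112.
q_2 = 112 > 25, so the last convergent with denominator <= 25 is p_1/q_1 = 1/1.
The closest fraction with denominator <= 25 is either p_1/q_1 or the intermediate fraction (k*p_1 + p_0)/(k*q_1 + q_0) with the largest k >= 1 whose denominator stays <= 25; these approach x as k grows, and every other convergent or intermediate fraction in range is farther away.
Largest k: floor((25 - q_0)/q_1) = floor((25 - 1)/1) = 24.
That gives (24*1 + 0)/(24*1 + 1) = 24/25.
Compare the errors: |x - 1/1| = |111*1 - 1*112|/(112*1) = 1/112, and |x - 24/25| = |111*25 - 24*112|/(112*25) = 87/2800.
Cross-multiplying, 1*2800 = 2800 < 9744 = 87*112, so 1/112 is smaller: the convergent 1/1 is closer to x than 24/25.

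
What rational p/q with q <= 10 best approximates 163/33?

Expand x = 163/33 as a continued fraction with the Euclidean algorithm:
  163 = 4*33 + 31, so a_0 = 4.
  33 = 1*31 + 2, so a_1 = 1.
  31 = 15*2 + 1, so a_2 = 15.
  2 = 2*1 + 0, so a_3 = 2.
so x = [4; 1, 15, 2].
Convergents (p_i = a_i*p_{i-1} + p_{i-2}, q_i = a_i*q_{i-1} + q_{i-2} with p_{-2}=0, p_{-1}=1, q_{-2}=1, q_{-1}=0), until the denominator exceeds 10:
  i=0: a_0=4, p_0 = 4*1 + 0 = 4, q_0 = 4*0 + 1 = 1.
  i=1: a_1=1, p_1 = 1*4 + 1 = 5, q_1 = 1*1 + 0 = 1.
  i=2: a_2=15, p_2 = 15*5 + 4 = 79, q_2 = 15*1 + 1 = 16.
q_2 = 16 > 10, so the last convergent with denominator <= 10 is p_1/q_1 = 5/1.
The closest fraction with denominator <= 10 is either p_1/q_1 or the intermediate fraction (k*p_1 + p_0)/(k*q_1 + q_0) with the largest k >= 1 whose denominator stays <= 10; these approach x as k grows, and every other convergent or intermediate fraction in range is farther away.
Largest k: floor((10 - q_0)/q_1) = floor((10 - 1)/1) = 9.
That gives (9*5 + 4)/(9*1 + 1) = 49/10.
Compare the errors: |x - 5/1| = |163*1 - 5*33|/(33*1) = 2/33, and |x - 49/10| = |163*10 - 49*33|/(33*10) = 13/330.
Cross-multiplying, 13*33 = 429 < 660 = 2*330, so 13/330 is smaller: the intermediate fraction 49/10 is closer to x than 5/1.

49/10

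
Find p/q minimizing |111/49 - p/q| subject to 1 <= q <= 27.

Expand x = 111/49 as a continued fraction with the Euclidean algorithm:
  111 = 2*49 + 13, so a_0 = 2.
  49 = 3*13 + 10, so a_1 = 3.
  13 = 1*10 + 3, so a_2 = 1.
  10 = 3*3 + 1, so a_3 = 3.
  3 = 3*1 + 0, so a_4 = 3.
so x = [2; 3, 1, 3, 3].
Convergents (p_i = a_i*p_{i-1} + p_{i-2}, q_i = a_i*q_{i-1} + q_{i-2} with p_{-2}=0, p_{-1}=1, q_{-2}=1, q_{-1}=0), until the denominator exceeds 27:
  i=0: a_0=2, p_0 = 2*1 + 0 = 2, q_0 = 2*0 + 1 = 1.
  i=1: a_1=3, p_1 = 3*2 + 1 = 7, q_1 = 3*1 + 0 = 3.
  i=2: a_2=1, p_2 = 1*7 + 2 = 9, q_2 = 1*3 + 1 = 4.
  i=3: a_3=3, p_3 = 3*9 + 7 = 34, q_3 = 3*4 + 3 = 15.
  i=4: a_4=3, p_4 = 3*34 + 9 = 111, q_4 = 3*15 + 4 = 49.
q_4 = 49 > 27, so the last convergent with denominator <= 27 is p_3/q_3 = 34/15.
The closest fraction with denominator <= 27 is either p_3/q_3 or the intermediate fraction (k*p_3 + p_2)/(k*q_3 + q_2) with the largest k >= 1 whose denominator stays <= 27; these approach x as k grows, and every other convergent or intermediate fraction in range is farther away.
Largest k: floor((27 - q_2)/q_3) = floor((27 - 4)/15) = 1.
That gives (1*34 + 9)/(1*15 + 4) = 43/19.
Compare the errors: |x - 34/15| = |111*15 - 34*49|/(49*15) = 1/735, and |x - 43/19| = |111*19 - 43*49|/(49*19) = 2/931.
Cross-multiplying, 1*931 = 931 < 1470 = 2*735, so 1/735 is smaller: the convergent 34/15 is closer to x than 43/19.

34/15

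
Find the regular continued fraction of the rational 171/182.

[0; 1, 15, 1, 1, 5]

Run the Euclidean algorithm on 171 and 182; the successive quotients are the partial quotients a_0, a_1, ... (each step inverts the fractional part left over by the previous one):
  171 = 0*182 + 171, so a_0 = 0.
  182 = 1*171 + 11, so a_1 = 1.
  171 = 15*11 + 6, so a_2 = 15.
  11 = 1*6 + 5, so a_3 = 1.
  6 = 1*5 + 1, so a_4 = 1.
  5 = 5*1 + 0, so a_5 = 5.
The remainder reaches 0 after 6 divisions, so the expansion has 6 partial quotients, read off in order.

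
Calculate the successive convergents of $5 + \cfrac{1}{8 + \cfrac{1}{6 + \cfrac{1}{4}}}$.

Using the convergent recurrence p_i = a_i*p_{i-1} + p_{i-2}, q_i = a_i*q_{i-1} + q_{i-2} with p_{-2}=0, p_{-1}=1, q_{-2}=1, q_{-1}=0:
  i=0: a_0=5, p_0 = 5*1 + 0 = 5, q_0 = 5*0 + 1 = 1.
  i=1: a_1=8, p_1 = 8*5 + 1 = 41, q_1 = 8*1 + 0 = 8.
  i=2: a_2=6, p_2 = 6*41 + 5 = 251, q_2 = 6*8 + 1 = 49.
  i=3: a_3=4, p_3 = 4*251 + 41 = 1045, q_3 = 4*49 + 8 = 204.

5/1, 41/8, 251/49, 1045/204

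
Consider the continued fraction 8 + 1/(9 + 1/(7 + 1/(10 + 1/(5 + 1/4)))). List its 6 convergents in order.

Using the convergent recurrence p_i = a_i*p_{i-1} + p_{i-2}, q_i = a_i*q_{i-1} + q_{i-2} with p_{-2}=0, p_{-1}=1, q_{-2}=1, q_{-1}=0:
  i=0: a_0=8, p_0 = 8*1 + 0 = 8, q_0 = 8*0 + 1 = 1.
  i=1: a_1=9, p_1 = 9*8 + 1 = 73, q_1 = 9*1 + 0 = 9.
  i=2: a_2=7, p_2 = 7*73 + 8 = 519, q_2 = 7*9 + 1 = 64.
  i=3: a_3=10, p_3 = 10*519 + 73 = 5263, q_3 = 10*64 + 9 = 649.
  i=4: a_4=5, p_4 = 5*5263 + 519 = 26834, q_4 = 5*649 + 64 = 3309.
  i=5: a_5=4, p_5 = 4*26834 + 5263 = 112599, q_5 = 4*3309 + 649 = 13885.

8/1, 73/9, 519/64, 5263/649, 26834/3309, 112599/13885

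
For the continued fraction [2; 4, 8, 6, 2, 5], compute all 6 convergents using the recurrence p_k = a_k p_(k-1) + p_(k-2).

2/1, 9/4, 74/33, 453/202, 980/437, 5353/2387

Using the convergent recurrence p_i = a_i*p_{i-1} + p_{i-2}, q_i = a_i*q_{i-1} + q_{i-2} with p_{-2}=0, p_{-1}=1, q_{-2}=1, q_{-1}=0:
  i=0: a_0=2, p_0 = 2*1 + 0 = 2, q_0 = 2*0 + 1 = 1.
  i=1: a_1=4, p_1 = 4*2 + 1 = 9, q_1 = 4*1 + 0 = 4.
  i=2: a_2=8, p_2 = 8*9 + 2 = 74, q_2 = 8*4 + 1 = 33.
  i=3: a_3=6, p_3 = 6*74 + 9 = 453, q_3 = 6*33 + 4 = 202.
  i=4: a_4=2, p_4 = 2*453 + 74 = 980, q_4 = 2*202 + 33 = 437.
  i=5: a_5=5, p_5 = 5*980 + 453 = 5353, q_5 = 5*437 + 202 = 2387.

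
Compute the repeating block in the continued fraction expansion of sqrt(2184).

Write x_i = (sqrt(2184) + m_i)/d_i with (m_0, d_0) = (0, 1). a_0 = floor(sqrt(2184)) = 46, since 46^2 = 2116 <= 2184 < 2209 = 47^2.
Iterate m_{i+1} = d_i*a_i - m_i, d_{i+1} = (2184 - m_{i+1}^2)/d_i, a_{i+1} = floor((a_0 + m_{i+1})/d_{i+1}):
  m_1 = 1*46 - 0 = 46, d_1 = (2184 - 46^2)/1 = 68/1 = 68, a_1 = floor((46 + 46)/68) = 1.
  m_2 = 68*1 - 46 = 22, d_2 = (2184 - 22^2)/68 = 1700/68 = 25, a_2 = floor((46 + 22)/25) = 2.
  m_3 = 25*2 - 22 = 28, d_3 = (2184 - 28^2)/25 = 1400/25 = 56, a_3 = floor((46 + 28)/56) = 1.
  m_4 = 56*1 - 28 = 28, d_4 = (2184 - 28^2)/56 = 1400/56 = 25, a_4 = floor((46 + 28)/25) = 2.
  m_5 = 25*2 - 28 = 22, d_5 = (2184 - 22^2)/25 = 1700/25 = 68, a_5 = floor((46 + 22)/68) = 1.
  m_6 = 68*1 - 22 = 46, d_6 = (2184 - 46^2)/68 = 68/68 = 1, a_6 = floor((46 + 46)/1) = 92.
  m_7 = 1*92 - 46 = 46, d_7 = (2184 - 46^2)/1 = 68/1 = 68: (m_7, d_7) = (m_1, d_1) = (46, 68), so from here the quotients repeat a_1, ..., a_6; the period length is 6.
Hence the expansion of sqrt(2184) is a_0 = 46 followed by the repeating block 1, 2, 1, 2, 1, 92 (period 6).

[46; (1, 2, 1, 2, 1, 92)]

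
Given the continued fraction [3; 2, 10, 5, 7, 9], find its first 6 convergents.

Using the convergent recurrence p_i = a_i*p_{i-1} + p_{i-2}, q_i = a_i*q_{i-1} + q_{i-2} with p_{-2}=0, p_{-1}=1, q_{-2}=1, q_{-1}=0:
  i=0: a_0=3, p_0 = 3*1 + 0 = 3, q_0 = 3*0 + 1 = 1.
  i=1: a_1=2, p_1 = 2*3 + 1 = 7, q_1 = 2*1 + 0 = 2.
  i=2: a_2=10, p_2 = 10*7 + 3 = 73, q_2 = 10*2 + 1 = 21.
  i=3: a_3=5, p_3 = 5*73 + 7 = 372, q_3 = 5*21 + 2 = 107.
  i=4: a_4=7, p_4 = 7*372 + 73 = 2677, q_4 = 7*107 + 21 = 770.
  i=5: a_5=9, p_5 = 9*2677 + 372 = 24465, q_5 = 9*770 + 107 = 7037.

3/1, 7/2, 73/21, 372/107, 2677/770, 24465/7037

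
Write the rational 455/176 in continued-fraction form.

[2; 1, 1, 2, 2, 3, 4]

Run the Euclidean algorithm on 455 and 176; the successive quotients are the partial quotients a_0, a_1, ... (each step inverts the fractional part left over by the previous one):
  455 = 2*176 + 103, so a_0 = 2.
  176 = 1*103 + 73, so a_1 = 1.
  103 = 1*73 + 30, so a_2 = 1.
  73 = 2*30 + 13, so a_3 = 2.
  30 = 2*13 + 4, so a_4 = 2.
  13 = 3*4 + 1, so a_5 = 3.
  4 = 4*1 + 0, so a_6 = 4.
The remainder reaches 0 after 7 divisions, so the expansion has 7 partial quotients, read off in order.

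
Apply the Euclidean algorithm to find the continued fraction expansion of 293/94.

[3; 8, 1, 1, 5]

Run the Euclidean algorithm on 293 and 94; the successive quotients are the partial quotients a_0, a_1, ... (each step inverts the fractional part left over by the previous one):
  293 = 3*94 + 11, so a_0 = 3.
  94 = 8*11 + 6, so a_1 = 8.
  11 = 1*6 + 5, so a_2 = 1.
  6 = 1*5 + 1, so a_3 = 1.
  5 = 5*1 + 0, so a_4 = 5.
The remainder reaches 0 after 5 divisions, so the expansion has 5 partial quotients, read off in order.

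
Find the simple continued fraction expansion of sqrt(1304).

Write x_i = (sqrt(1304) + m_i)/d_i with (m_0, d_0) = (0, 1). a_0 = floor(sqrt(1304)) = 36, since 36^2 = 1296 <= 1304 < 1369 = 37^2.
Iterate m_{i+1} = d_i*a_i - m_i, d_{i+1} = (1304 - m_{i+1}^2)/d_i, a_{i+1} = floor((a_0 + m_{i+1})/d_{i+1}):
  m_1 = 1*36 - 0 = 36, d_1 = (1304 - 36^2)/1 = 8/1 = 8, a_1 = floor((36 + 36)/8) = 9.
  m_2 = 8*9 - 36 = 36, d_2 = (1304 - 36^2)/8 = 8/8 = 1, a_2 = floor((36 + 36)/1) = 72.
  m_3 = 1*72 - 36 = 36, d_3 = (1304 - 36^2)/1 = 8/1 = 8: (m_3, d_3) = (m_1, d_1) = (36, 8), so from here the quotients repeat a_1, a_2; the period length is 2.
Hence the expansion of sqrt(1304) is a_0 = 36 followed by the repeating block 9, 72 (period 2).

[36; (9, 72)]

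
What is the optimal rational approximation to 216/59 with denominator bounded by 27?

Expand x = 216/59 as a continued fraction with the Euclidean algorithm:
  216 = 3*59 + 39, so a_0 = 3.
  59 = 1*39 + 20, so a_1 = 1.
  39 = 1*20 + 19, so a_2 = 1.
  20 = 1*19 + 1, so a_3 = 1.
  19 = 19*1 + 0, so a_4 = 19.
so x = [3; 1, 1, 1, 19].
Convergents (p_i = a_i*p_{i-1} + p_{i-2}, q_i = a_i*q_{i-1} + q_{i-2} with p_{-2}=0, p_{-1}=1, q_{-2}=1, q_{-1}=0), until the denominator exceeds 27:
  i=0: a_0=3, p_0 = 3*1 + 0 = 3, q_0 = 3*0 + 1 = 1.
  i=1: a_1=1, p_1 = 1*3 + 1 = 4, q_1 = 1*1 + 0 = 1.
  i=2: a_2=1, p_2 = 1*4 + 3 = 7, q_2 = 1*1 + 1 = 2.
  i=3: a_3=1, p_3 = 1*7 + 4 = 11, q_3 = 1*2 + 1 = 3.
  i=4: a_4=19, p_4 = 19*11 + 7 = 216, q_4 = 19*3 + 2 = 59.
q_4 = 59 > 27, so the last convergent with denominator <= 27 is p_3/q_3 = 11/3.
The closest fraction with denominator <= 27 is either p_3/q_3 or the intermediate fraction (k*p_3 + p_2)/(k*q_3 + q_2) with the largest k >= 1 whose denominator stays <= 27; these approach x as k grows, and every other convergent or intermediate fraction in range is farther away.
Largest k: floor((27 - q_2)/q_3) = floor((27 - 2)/3) = 8.
That gives (8*11 + 7)/(8*3 + 2) = 95/26.
Compare the errors: |x - 11/3| = |216*3 - 11*59|/(59*3) = 1/177, and |x - 95/26| = |216*26 - 95*59|/(59*26) = 11/1534.
Cross-multiplying, 1*1534 = 1534 < 1947 = 11*177, so 1/177 is smaller: the convergent 11/3 is closer to x than 95/26.

11/3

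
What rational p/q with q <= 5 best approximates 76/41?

9/5

Expand x = 76/41 as a continued fraction with the Euclidean algorithm:
  76 = 1*41 + 35, so a_0 = 1.
  41 = 1*35 + 6, so a_1 = 1.
  35 = 5*6 + 5, so a_2 = 5.
  6 = 1*5 + 1, so a_3 = 1.
  5 = 5*1 + 0, so a_4 = 5.
so x = [1; 1, 5, 1, 5].
Convergents (p_i = a_i*p_{i-1} + p_{i-2}, q_i = a_i*q_{i-1} + q_{i-2} with p_{-2}=0, p_{-1}=1, q_{-2}=1, q_{-1}=0), until the denominator exceeds 5:
  i=0: a_0=1, p_0 = 1*1 + 0 = 1, q_0 = 1*0 + 1 = 1.
  i=1: a_1=1, p_1 = 1*1 + 1 = 2, q_1 = 1*1 + 0 = 1.
  i=2: a_2=5, p_2 = 5*2 + 1 = 11, q_2 = 5*1 + 1 = 6.
q_2 = 6 > 5, so the last convergent with denominator <= 5 is p_1/q_1 = 2/1.
The closest fraction with denominator <= 5 is either p_1/q_1 or the intermediate fraction (k*p_1 + p_0)/(k*q_1 + q_0) with the largest k >= 1 whose denominator stays <= 5; these approach x as k grows, and every other convergent or intermediate fraction in range is farther away.
Largest k: floor((5 - q_0)/q_1) = floor((5 - 1)/1) = 4.
That gives (4*2 + 1)/(4*1 + 1) = 9/5.
Compare the errors: |x - 2/1| = |76*1 - 2*41|/(41*1) = 6/41, and |x - 9/5| = |76*5 - 9*41|/(41*5) = 11/205.
Cross-multiplying, 11*41 = 451 < 1230 = 6*205, so 11/205 is smaller: the intermediate fraction 9/5 is closer to x than 2/1.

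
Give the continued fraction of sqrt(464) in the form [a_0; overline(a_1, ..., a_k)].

Write x_i = (sqrt(464) + m_i)/d_i with (m_0, d_0) = (0, 1). a_0 = floor(sqrt(464)) = 21, since 21^2 = 441 <= 464 < 484 = 22^2.
Iterate m_{i+1} = d_i*a_i - m_i, d_{i+1} = (464 - m_{i+1}^2)/d_i, a_{i+1} = floor((a_0 + m_{i+1})/d_{i+1}):
  m_1 = 1*21 - 0 = 21, d_1 = (464 - 21^2)/1 = 23/1 = 23, a_1 = floor((21 + 21)/23) = 1.
  m_2 = 23*1 - 21 = 2, d_2 = (464 - 2^2)/23 = 460/23 = 20, a_2 = floor((21 + 2)/20) = 1.
  m_3 = 20*1 - 2 = 18, d_3 = (464 - 18^2)/20 = 140/20 = 7, a_3 = floor((21 + 18)/7) = 5.
  m_4 = 7*5 - 18 = 17, d_4 = (464 - 17^2)/7 = 175/7 = 25, a_4 = floor((21 + 17)/25) = 1.
  m_5 = 25*1 - 17 = 8, d_5 = (464 - 8^2)/25 = 400/25 = 16, a_5 = floor((21 + 8)/16) = 1.
  m_6 = 16*1 - 8 = 8, d_6 = (464 - 8^2)/16 = 400/16 = 25, a_6 = floor((21 + 8)/25) = 1.
  m_7 = 25*1 - 8 = 17, d_7 = (464 - 17^2)/25 = 175/25 = 7, a_7 = floor((21 + 17)/7) = 5.
  m_8 = 7*5 - 17 = 18, d_8 = (464 - 18^2)/7 = 140/7 = 20, a_8 = floor((21 + 18)/20) = 1.
  m_9 = 20*1 - 18 = 2, d_9 = (464 - 2^2)/20 = 460/20 = 23, a_9 = floor((21 + 2)/23) = 1.
  m_10 = 23*1 - 2 = 21, d_10 = (464 - 21^2)/23 = 23/23 = 1, a_10 = floor((21 + 21)/1) = 42.
  m_11 = 1*42 - 21 = 21, d_11 = (464 - 21^2)/1 = 23/1 = 23: (m_11, d_11) = (m_1, d_1) = (21, 23), so from here the quotients repeat a_1, ..., a_10; the period length is 10.
Hence the expansion of sqrt(464) is a_0 = 21 followed by the repeating block 1, 1, 5, 1, 1, 1, 5, 1, 1, 42 (period 10).

[21; overline(1, 1, 5, 1, 1, 1, 5, 1, 1, 42)]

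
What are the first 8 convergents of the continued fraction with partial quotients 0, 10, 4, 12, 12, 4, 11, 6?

Using the convergent recurrence p_i = a_i*p_{i-1} + p_{i-2}, q_i = a_i*q_{i-1} + q_{i-2} with p_{-2}=0, p_{-1}=1, q_{-2}=1, q_{-1}=0:
  i=0: a_0=0, p_0 = 0*1 + 0 = 0, q_0 = 0*0 + 1 = 1.
  i=1: a_1=10, p_1 = 10*0 + 1 = 1, q_1 = 10*1 + 0 = 10.
  i=2: a_2=4, p_2 = 4*1 + 0 = 4, q_2 = 4*10 + 1 = 41.
  i=3: a_3=12, p_3 = 12*4 + 1 = 49, q_3 = 12*41 + 10 = 502.
  i=4: a_4=12, p_4 = 12*49 + 4 = 592, q_4 = 12*502 + 41 = 6065.
  i=5: a_5=4, p_5 = 4*592 + 49 = 2417, q_5 = 4*6065 + 502 = 24762.
  i=6: a_6=11, p_6 = 11*2417 + 592 = 27179, q_6 = 11*24762 + 6065 = 278447.
  i=7: a_7=6, p_7 = 6*27179 + 2417 = 165491, q_7 = 6*278447 + 24762 = 1695444.

0/1, 1/10, 4/41, 49/502, 592/6065, 2417/24762, 27179/278447, 165491/1695444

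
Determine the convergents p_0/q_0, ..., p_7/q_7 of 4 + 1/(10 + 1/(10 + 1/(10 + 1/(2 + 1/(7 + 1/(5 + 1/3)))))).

Using the convergent recurrence p_i = a_i*p_{i-1} + p_{i-2}, q_i = a_i*q_{i-1} + q_{i-2} with p_{-2}=0, p_{-1}=1, q_{-2}=1, q_{-1}=0:
  i=0: a_0=4, p_0 = 4*1 + 0 = 4, q_0 = 4*0 + 1 = 1.
  i=1: a_1=10, p_1 = 10*4 + 1 = 41, q_1 = 10*1 + 0 = 10.
  i=2: a_2=10, p_2 = 10*41 + 4 = 414, q_2 = 10*10 + 1 = 101.
  i=3: a_3=10, p_3 = 10*414 + 41 = 4181, q_3 = 10*101 + 10 = 1020.
  i=4: a_4=2, p_4 = 2*4181 + 414 = 8776, q_4 = 2*1020 + 101 = 2141.
  i=5: a_5=7, p_5 = 7*8776 + 4181 = 65613, q_5 = 7*2141 + 1020 = 16007.
  i=6: a_6=5, p_6 = 5*65613 + 8776 = 336841, q_6 = 5*16007 + 2141 = 82176.
  i=7: a_7=3, p_7 = 3*336841 + 65613 = 1076136, q_7 = 3*82176 + 16007 = 262535.

4/1, 41/10, 414/101, 4181/1020, 8776/2141, 65613/16007, 336841/82176, 1076136/262535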